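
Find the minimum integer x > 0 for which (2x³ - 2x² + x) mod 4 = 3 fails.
Testing positive integers:
x = 1: LHS = (2·1³ - 2·1² + 1) mod 4 = 1 mod 4 = 1; 1 = 3 — FAILS  ← smallest positive counterexample

Answer: x = 1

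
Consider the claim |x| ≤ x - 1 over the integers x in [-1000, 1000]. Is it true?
The claim fails at x = 0:
x = 0: LHS = |0| = 0, RHS = 0 - 1 = -1; 0 ≤ -1 — FAILS

Because a single integer refutes it, the statement is false.

Answer: False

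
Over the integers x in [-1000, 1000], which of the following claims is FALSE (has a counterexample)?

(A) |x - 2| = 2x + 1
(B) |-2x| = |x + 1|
(A) x = 0: LHS = |0 - 2| = |-2| = 2, RHS = 2·0 + 1 = 1; 2 = 1 — FAILS
(B) x = 0: LHS = |-2·0| = |0| = 0, RHS = |0 + 1| = |1| = 1; 0 = 1 — FAILS

Answer: Both A and B are false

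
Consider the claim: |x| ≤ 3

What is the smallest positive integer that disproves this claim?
Testing positive integers:
x = 1: LHS = |1| = 1; 1 ≤ 3 — holds
x = 2: LHS = |2| = 2; 2 ≤ 3 — holds
x = 3: LHS = |3| = 3; 3 ≤ 3 — holds
x = 4: LHS = |4| = 4; 4 ≤ 3 — FAILS  ← smallest positive counterexample

Answer: x = 4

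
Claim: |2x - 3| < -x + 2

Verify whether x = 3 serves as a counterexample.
Substitute x = 3 into the relation:
x = 3: LHS = |2·3 - 3| = |3| = 3, RHS = -3 + 2 = -1; 3 < -1 — FAILS

Since the claim fails at x = 3, this value is a counterexample.

Answer: Yes, x = 3 is a counterexample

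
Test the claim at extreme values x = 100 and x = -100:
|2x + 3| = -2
x = 100: LHS = |2·100 + 3| = |203| = 203; 203 = -2 — FAILS
x = -100: LHS = |2·(-100) + 3| = |-197| = 197; 197 = -2 — FAILS

Answer: No, fails for both x = 100 and x = -100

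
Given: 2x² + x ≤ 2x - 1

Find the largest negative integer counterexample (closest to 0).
Testing negative integers from -1 downward:
x = -1: LHS = 2·(-1)² + (-1) = 1, RHS = 2·(-1) - 1 = -3; 1 ≤ -3 — FAILS  ← closest negative counterexample to 0

Answer: x = -1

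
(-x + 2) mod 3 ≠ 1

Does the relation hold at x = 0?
x = 0: LHS = (-0 + 2) mod 3 = 2 mod 3 = 2; 2 ≠ 1 — holds

The relation is satisfied at x = 0.

Answer: Yes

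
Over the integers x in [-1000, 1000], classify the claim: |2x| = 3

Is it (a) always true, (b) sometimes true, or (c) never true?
Track d = LHS − RHS over the integers in [-1000, 1000]. Equality would need d = 0, but d changes sign only between consecutive integers, jumping over 0:
x = -2: LHS = |2·(-2)| = |-4| = 4; 4 = 3 — FAILS  (d = 1)
x = -1: LHS = |2·(-1)| = |-2| = 2; 2 = 3 — FAILS  (d = -1)
x = 1: LHS = |2·1| = |2| = 2; 2 = 3 — FAILS  (d = -1)
x = 2: LHS = |2·2| = |4| = 4; 4 = 3 — FAILS  (d = 1)
Away from these crossings d keeps a constant sign, and checking every integer in [-1000, 1000] confirms d ≠ 0 throughout. Hence the two sides are never equal, so the claimed relation (=) fails for every integer in [-1000, 1000].

No integer in the range satisfies it.

Answer: Never true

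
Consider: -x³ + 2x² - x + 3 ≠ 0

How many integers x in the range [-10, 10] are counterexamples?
Track d = LHS − RHS over the integers in [-10, 10]. Equality would need d = 0, but d changes sign only between consecutive integers, jumping over 0:
x = 2: LHS = -2³ + 2·2² - 2 + 3 = 1; 1 ≠ 0 — holds  (d = 1)
x = 3: LHS = -3³ + 2·3² - 3 + 3 = -9; -9 ≠ 0 — holds  (d = -9)
Away from these crossings d keeps a constant sign, and checking every integer in [-10, 10] confirms d ≠ 0 throughout. Hence the two sides are never equal, so the relation holds for every integer in [-10, 10].

No counterexample appears in that range.

Answer: 0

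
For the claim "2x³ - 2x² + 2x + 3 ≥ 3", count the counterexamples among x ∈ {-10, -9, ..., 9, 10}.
Counterexamples in [-10, 10]: {-10, -9, -8, -7, -6, -5, -4, -3, -2, -1}.

Counting them gives 10 values.

Answer: 10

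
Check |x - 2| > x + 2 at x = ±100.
x = 100: LHS = |100 - 2| = |98| = 98, RHS = 100 + 2 = 102; 98 > 102 — FAILS
x = -100: LHS = |(-100) - 2| = |-102| = 102, RHS = (-100) + 2 = -98; 102 > -98 — holds

Answer: Partially: fails for x = 100, holds for x = -100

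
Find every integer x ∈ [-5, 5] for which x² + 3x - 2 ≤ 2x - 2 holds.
Holds for: {-1, 0}
Fails for: {-5, -4, -3, -2, 1, 2, 3, 4, 5}

Answer: {-1, 0}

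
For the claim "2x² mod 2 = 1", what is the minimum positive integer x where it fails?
Testing positive integers:
x = 1: LHS = (2·1²) mod 2 = 2 mod 2 = 0; 0 = 1 — FAILS  ← smallest positive counterexample

Answer: x = 1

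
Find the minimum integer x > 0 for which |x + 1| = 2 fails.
Testing positive integers:
x = 1: LHS = |1 + 1| = |2| = 2; 2 = 2 — holds
x = 2: LHS = |2 + 1| = |3| = 3; 3 = 2 — FAILS  ← smallest positive counterexample

Answer: x = 2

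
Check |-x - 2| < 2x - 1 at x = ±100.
x = 100: LHS = |-100 - 2| = |-102| = 102, RHS = 2·100 - 1 = 199; 102 < 199 — holds
x = -100: LHS = |-(-100) - 2| = |98| = 98, RHS = 2·(-100) - 1 = -201; 98 < -201 — FAILS

Answer: Partially: holds for x = 100, fails for x = -100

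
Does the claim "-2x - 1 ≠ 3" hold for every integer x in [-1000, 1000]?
The claim fails at x = -2:
x = -2: LHS = -2·(-2) - 1 = 3; 3 ≠ 3 — FAILS

Because a single integer refutes it, the statement is false.

Answer: False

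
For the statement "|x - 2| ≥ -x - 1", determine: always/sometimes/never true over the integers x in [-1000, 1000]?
Over all integers in [-1000, 1000], LHS − RHS is smallest at x = 0, where it equals 3:
x = 0: LHS = |0 - 2| = |-2| = 2, RHS = -0 - 1 = -1; 2 ≥ -1 — holds
At the ends of the range:
x = -1000: LHS = |(-1000) - 2| = |-1002| = 1002, RHS = -(-1000) - 1 = 999; 1002 ≥ 999 — holds
x = 1000: LHS = |1000 - 2| = |998| = 998, RHS = -1000 - 1 = -1001; 998 ≥ -1001 — holds
Hence LHS − RHS is never negative, i.e. LHS ≥ RHS throughout, so the relation holds for every integer in [-1000, 1000].

No counterexample exists.

Answer: Always true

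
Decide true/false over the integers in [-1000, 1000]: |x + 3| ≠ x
Over all integers in [-1000, 1000], LHS − RHS is always positive; it is smallest at x = 0, where it equals 3:
x = 0: LHS = |0 + 3| = |3| = 3; 3 ≠ 0 — holds
At the ends of the range:
x = -1000: LHS = |(-1000) + 3| = |-997| = 997; 997 ≠ -1000 — holds
x = 1000: LHS = |1000 + 3| = |1003| = 1003; 1003 ≠ 1000 — holds
Hence LHS − RHS is never 0, i.e. the two sides are never equal, so the relation holds for every integer in [-1000, 1000].

No counterexample exists.

Answer: True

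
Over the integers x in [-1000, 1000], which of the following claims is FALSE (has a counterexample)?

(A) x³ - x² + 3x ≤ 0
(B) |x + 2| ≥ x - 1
(A) x = 1: LHS = 1³ - 1² + 3·1 = 3; 3 ≤ 0 — FAILS

(B) Over all integers in [-1000, 1000], LHS − RHS is smallest at x = 0, where it equals 3:
x = 0: LHS = |0 + 2| = |2| = 2, RHS = 0 - 1 = -1; 2 ≥ -1 — holds
At the ends of the range:
x = -1000: LHS = |(-1000) + 2| = |-998| = 998, RHS = (-1000) - 1 = -1001; 998 ≥ -1001 — holds
x = 1000: LHS = |1000 + 2| = |1002| = 1002, RHS = 1000 - 1 = 999; 1002 ≥ 999 — holds
Hence LHS − RHS is never negative, i.e. LHS ≥ RHS throughout, so the relation holds for every integer in [-1000, 1000].

Only (A) has a counterexample.

Answer: A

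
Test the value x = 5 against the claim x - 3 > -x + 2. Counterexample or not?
Substitute x = 5 into the relation:
x = 5: LHS = 5 - 3 = 2, RHS = -5 + 2 = -3; 2 > -3 — holds

The claim holds here, so x = 5 is not a counterexample. (A counterexample exists elsewhere, e.g. x = 0.)

Answer: No, x = 5 is not a counterexample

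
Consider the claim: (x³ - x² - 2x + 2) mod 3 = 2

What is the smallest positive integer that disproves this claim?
Testing positive integers:
x = 1: LHS = (1³ - 1² - 2·1 + 2) mod 3 = 0 mod 3 = 0; 0 = 2 — FAILS  ← smallest positive counterexample

Answer: x = 1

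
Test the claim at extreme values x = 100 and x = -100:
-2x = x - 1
x = 100: LHS = -2·100 = -200, RHS = 100 - 1 = 99; -200 = 99 — FAILS
x = -100: LHS = -2·(-100) = 200, RHS = (-100) - 1 = -101; 200 = -101 — FAILS

Answer: No, fails for both x = 100 and x = -100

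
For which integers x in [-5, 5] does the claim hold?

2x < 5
Holds for: {-5, -4, -3, -2, -1, 0, 1, 2}
Fails for: {3, 4, 5}

Answer: {-5, -4, -3, -2, -1, 0, 1, 2}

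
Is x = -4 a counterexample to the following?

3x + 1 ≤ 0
Substitute x = -4 into the relation:
x = -4: LHS = 3·(-4) + 1 = -11; -11 ≤ 0 — holds

The claim holds here, so x = -4 is not a counterexample. (A counterexample exists elsewhere, e.g. x = 0.)

Answer: No, x = -4 is not a counterexample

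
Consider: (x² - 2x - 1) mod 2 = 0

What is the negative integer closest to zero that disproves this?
Testing negative integers from -1 downward:
x = -1: LHS = ((-1)² - 2·(-1) - 1) mod 2 = 2 mod 2 = 0; 0 = 0 — holds
x = -2: LHS = ((-2)² - 2·(-2) - 1) mod 2 = 7 mod 2 = 1; 1 = 0 — FAILS  ← closest negative counterexample to 0

Answer: x = -2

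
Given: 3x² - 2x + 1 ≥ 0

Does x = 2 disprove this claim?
Substitute x = 2 into the relation:
x = 2: LHS = 3·2² - 2·2 + 1 = 9; 9 ≥ 0 — holds

The relation holds at x = 2, so it is not a counterexample.

Answer: No, x = 2 is not a counterexample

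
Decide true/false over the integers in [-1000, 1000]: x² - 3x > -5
Over all integers in [-1000, 1000], LHS − RHS is smallest at x = 1, where it equals 3:
x = 1: LHS = 1² - 3·1 = -2; -2 > -5 — holds
At the ends of the range:
x = -1000: LHS = (-1000)² - 3·(-1000) = 1003000; 1003000 > -5 — holds
x = 1000: LHS = 1000² - 3·1000 = 997000; 997000 > -5 — holds
Hence LHS − RHS is never zero or negative, i.e. LHS > RHS throughout, so the relation holds for every integer in [-1000, 1000].

No counterexample exists.

Answer: True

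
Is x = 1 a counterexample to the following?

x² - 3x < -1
Substitute x = 1 into the relation:
x = 1: LHS = 1² - 3·1 = -2; -2 < -1 — holds

The claim holds here, so x = 1 is not a counterexample. (A counterexample exists elsewhere, e.g. x = 0.)

Answer: No, x = 1 is not a counterexample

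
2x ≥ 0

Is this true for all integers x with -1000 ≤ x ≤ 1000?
The claim fails at x = -1:
x = -1: LHS = 2·(-1) = -2; -2 ≥ 0 — FAILS

Because a single integer refutes it, the statement is false.

Answer: False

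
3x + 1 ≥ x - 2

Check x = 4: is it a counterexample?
Substitute x = 4 into the relation:
x = 4: LHS = 3·4 + 1 = 13, RHS = 4 - 2 = 2; 13 ≥ 2 — holds

The claim holds here, so x = 4 is not a counterexample. (A counterexample exists elsewhere, e.g. x = -2.)

Answer: No, x = 4 is not a counterexample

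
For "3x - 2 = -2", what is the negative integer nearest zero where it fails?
Testing negative integers from -1 downward:
x = -1: LHS = 3·(-1) - 2 = -5; -5 = -2 — FAILS  ← closest negative counterexample to 0

Answer: x = -1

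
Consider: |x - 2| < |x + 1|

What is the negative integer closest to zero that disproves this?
Testing negative integers from -1 downward:
x = -1: LHS = |(-1) - 2| = |-3| = 3, RHS = |(-1) + 1| = |0| = 0; 3 < 0 — FAILS  ← closest negative counterexample to 0

Answer: x = -1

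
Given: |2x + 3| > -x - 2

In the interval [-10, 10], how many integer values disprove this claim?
Over all integers in [-10, 10], LHS − RHS is smallest at x = -2, where it equals 1:
x = -2: LHS = |2·(-2) + 3| = |-1| = 1, RHS = -(-2) - 2 = 0; 1 > 0 — holds
At the ends of the range:
x = -10: LHS = |2·(-10) + 3| = |-17| = 17, RHS = -(-10) - 2 = 8; 17 > 8 — holds
x = 10: LHS = |2·10 + 3| = |23| = 23, RHS = -10 - 2 = -12; 23 > -12 — holds
Hence LHS − RHS is never zero or negative, i.e. LHS > RHS throughout, so the relation holds for every integer in [-10, 10].

No counterexample appears in that range.

Answer: 0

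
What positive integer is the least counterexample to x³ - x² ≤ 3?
Testing positive integers:
x = 1: LHS = 1³ - 1² = 0; 0 ≤ 3 — holds
x = 2: LHS = 2³ - 2² = 4; 4 ≤ 3 — FAILS  ← smallest positive counterexample

Answer: x = 2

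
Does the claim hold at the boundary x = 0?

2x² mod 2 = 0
x = 0: LHS = (2·0²) mod 2 = 0 mod 2 = 0; 0 = 0 — holds

The relation is satisfied at x = 0.

Answer: Yes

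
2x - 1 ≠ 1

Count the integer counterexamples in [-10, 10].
Counterexamples in [-10, 10]: {1}.

Counting them gives 1 values.

Answer: 1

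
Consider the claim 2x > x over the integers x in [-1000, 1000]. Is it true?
The claim fails at x = 0:
x = 0: LHS = 2·0 = 0; 0 > 0 — FAILS

Because a single integer refutes it, the statement is false.

Answer: False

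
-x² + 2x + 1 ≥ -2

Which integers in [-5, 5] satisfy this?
Holds for: {-1, 0, 1, 2, 3}
Fails for: {-5, -4, -3, -2, 4, 5}

Answer: {-1, 0, 1, 2, 3}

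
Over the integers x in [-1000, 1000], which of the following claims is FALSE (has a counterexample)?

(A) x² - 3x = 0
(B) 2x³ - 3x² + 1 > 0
(A) x = 1: LHS = 1² - 3·1 = -2; -2 = 0 — FAILS
(B) x = 1: LHS = 2·1³ - 3·1² + 1 = 0; 0 > 0 — FAILS

Answer: Both A and B are false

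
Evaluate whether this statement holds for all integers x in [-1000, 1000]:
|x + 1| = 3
The claim fails at x = 0:
x = 0: LHS = |0 + 1| = |1| = 1; 1 = 3 — FAILS

Because a single integer refutes it, the statement is false.

Answer: False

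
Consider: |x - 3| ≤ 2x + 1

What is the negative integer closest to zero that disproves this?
Testing negative integers from -1 downward:
x = -1: LHS = |(-1) - 3| = |-4| = 4, RHS = 2·(-1) + 1 = -1; 4 ≤ -1 — FAILS  ← closest negative counterexample to 0

Answer: x = -1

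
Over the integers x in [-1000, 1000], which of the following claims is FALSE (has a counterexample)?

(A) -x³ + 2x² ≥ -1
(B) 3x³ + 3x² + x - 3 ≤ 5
(A) x = 3: LHS = -3³ + 2·3² = -9; -9 ≥ -1 — FAILS
(B) x = 2: LHS = 3·2³ + 3·2² + 2 - 3 = 35; 35 ≤ 5 — FAILS

Answer: Both A and B are false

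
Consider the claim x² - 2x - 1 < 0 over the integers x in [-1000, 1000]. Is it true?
The claim fails at x = -1:
x = -1: LHS = (-1)² - 2·(-1) - 1 = 2; 2 < 0 — FAILS

Because a single integer refutes it, the statement is false.

Answer: False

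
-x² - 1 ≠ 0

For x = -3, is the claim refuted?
Substitute x = -3 into the relation:
x = -3: LHS = -(-3)² - 1 = -10; -10 ≠ 0 — holds

The relation holds at x = -3, so it is not a counterexample.

Answer: No, x = -3 is not a counterexample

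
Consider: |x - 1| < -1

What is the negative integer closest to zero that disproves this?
Testing negative integers from -1 downward:
x = -1: LHS = |(-1) - 1| = |-2| = 2; 2 < -1 — FAILS  ← closest negative counterexample to 0

Answer: x = -1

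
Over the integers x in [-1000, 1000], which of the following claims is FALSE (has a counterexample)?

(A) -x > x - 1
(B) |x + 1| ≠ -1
(A) x = 1: RHS = 1 - 1 = 0; -1 > 0 — FAILS

(B) An absolute value is never negative, so the left side is ≥ 0 for every x, while the right side is -1. Tightest case in [-1000, 1000] is x = -1:
x = -1: LHS = |(-1) + 1| = |0| = 0; 0 ≠ -1 — holds
Hence LHS − RHS is never 0, i.e. the two sides are never equal, so the relation holds for every integer in [-1000, 1000].

Only (A) has a counterexample.

Answer: A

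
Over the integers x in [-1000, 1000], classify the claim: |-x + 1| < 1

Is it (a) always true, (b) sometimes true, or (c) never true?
Holds at x = 1: LHS = |-1 + 1| = |0| = 0; 0 < 1 — holds
Fails at x = 0: LHS = |-0 + 1| = |1| = 1; 1 < 1 — FAILS
It is satisfied by some integers in the range but not all.

Answer: Sometimes true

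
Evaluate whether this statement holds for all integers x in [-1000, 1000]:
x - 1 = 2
The claim fails at x = 0:
x = 0: LHS = 0 - 1 = -1; -1 = 2 — FAILS

Because a single integer refutes it, the statement is false.

Answer: False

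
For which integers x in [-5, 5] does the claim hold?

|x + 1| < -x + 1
Holds for: {-5, -4, -3, -2, -1}
Fails for: {0, 1, 2, 3, 4, 5}

Answer: {-5, -4, -3, -2, -1}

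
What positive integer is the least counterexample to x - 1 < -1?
Testing positive integers:
x = 1: LHS = 1 - 1 = 0; 0 < -1 — FAILS  ← smallest positive counterexample

Answer: x = 1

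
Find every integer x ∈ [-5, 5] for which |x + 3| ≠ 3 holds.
Holds for: {-5, -4, -3, -2, -1, 1, 2, 3, 4, 5}
Fails for: {0}

Answer: {-5, -4, -3, -2, -1, 1, 2, 3, 4, 5}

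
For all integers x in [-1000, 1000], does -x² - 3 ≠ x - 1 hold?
Over all integers in [-1000, 1000], LHS − RHS is always negative; it is closest to 0 at x = 0, where it equals -2:
x = 0: LHS = -0² - 3 = -3, RHS = 0 - 1 = -1; -3 ≠ -1 — holds
At the ends of the range:
x = -1000: LHS = -(-1000)² - 3 = -1000003, RHS = (-1000) - 1 = -1001; -1000003 ≠ -1001 — holds
x = 1000: LHS = -1000² - 3 = -1000003, RHS = 1000 - 1 = 999; -1000003 ≠ 999 — holds
Hence LHS − RHS is never 0, i.e. the two sides are never equal, so the relation holds for every integer in [-1000, 1000].

No counterexample exists.

Answer: True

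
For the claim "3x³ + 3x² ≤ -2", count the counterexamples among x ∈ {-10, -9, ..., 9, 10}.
Counterexamples in [-10, 10]: {-1, 0, 1, 2, 3, 4, 5, 6, 7, 8, 9, 10}.

Counting them gives 12 values.

Answer: 12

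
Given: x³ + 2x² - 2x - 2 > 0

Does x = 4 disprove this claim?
Substitute x = 4 into the relation:
x = 4: LHS = 4³ + 2·4² - 2·4 - 2 = 86; 86 > 0 — holds

The claim holds here, so x = 4 is not a counterexample. (A counterexample exists elsewhere, e.g. x = 0.)

Answer: No, x = 4 is not a counterexample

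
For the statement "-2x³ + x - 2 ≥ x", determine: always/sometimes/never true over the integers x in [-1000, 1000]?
Holds at x = -1: LHS = -2·(-1)³ + (-1) - 2 = -1; -1 ≥ -1 — holds
Fails at x = 0: LHS = -2·0³ + 0 - 2 = -2; -2 ≥ 0 — FAILS
It is satisfied by some integers in the range but not all.

Answer: Sometimes true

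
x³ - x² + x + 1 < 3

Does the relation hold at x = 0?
x = 0: LHS = 0³ - 0² + 0 + 1 = 1; 1 < 3 — holds

The relation is satisfied at x = 0.

Answer: Yes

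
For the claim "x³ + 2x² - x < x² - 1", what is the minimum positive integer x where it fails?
Testing positive integers:
x = 1: LHS = 1³ + 2·1² - 1 = 2, RHS = 1² - 1 = 0; 2 < 0 — FAILS  ← smallest positive counterexample

Answer: x = 1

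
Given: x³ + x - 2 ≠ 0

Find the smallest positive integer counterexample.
Testing positive integers:
x = 1: LHS = 1³ + 1 - 2 = 0; 0 ≠ 0 — FAILS  ← smallest positive counterexample

Answer: x = 1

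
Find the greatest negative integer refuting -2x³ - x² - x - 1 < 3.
Testing negative integers from -1 downward:
x = -1: LHS = -2·(-1)³ - (-1)² - (-1) - 1 = 1; 1 < 3 — holds
x = -2: LHS = -2·(-2)³ - (-2)² - (-2) - 1 = 13; 13 < 3 — FAILS  ← closest negative counterexample to 0

Answer: x = -2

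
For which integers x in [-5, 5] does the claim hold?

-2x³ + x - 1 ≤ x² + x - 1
Holds for: {0, 1, 2, 3, 4, 5}
Fails for: {-5, -4, -3, -2, -1}

Answer: {0, 1, 2, 3, 4, 5}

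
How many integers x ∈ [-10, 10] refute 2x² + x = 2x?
Counterexamples in [-10, 10]: {-10, -9, -8, -7, -6, -5, -4, -3, -2, -1, 1, 2, 3, 4, 5, 6, 7, 8, 9, 10}.

Counting them gives 20 values.

Answer: 20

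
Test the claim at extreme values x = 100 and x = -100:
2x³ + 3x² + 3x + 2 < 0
x = 100: LHS = 2·100³ + 3·100² + 3·100 + 2 = 2030302; 2030302 < 0 — FAILS
x = -100: LHS = 2·(-100)³ + 3·(-100)² + 3·(-100) + 2 = -1970298; -1970298 < 0 — holds

Answer: Partially: fails for x = 100, holds for x = -100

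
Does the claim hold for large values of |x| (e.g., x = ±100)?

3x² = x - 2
x = 100: LHS = 3·100² = 30000, RHS = 100 - 2 = 98; 30000 = 98 — FAILS
x = -100: LHS = 3·(-100)² = 30000, RHS = (-100) - 2 = -102; 30000 = -102 — FAILS

Answer: No, fails for both x = 100 and x = -100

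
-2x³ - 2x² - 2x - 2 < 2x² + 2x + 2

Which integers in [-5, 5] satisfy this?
Holds for: {-1, 0, 1, 2, 3, 4, 5}
Fails for: {-5, -4, -3, -2}

Answer: {-1, 0, 1, 2, 3, 4, 5}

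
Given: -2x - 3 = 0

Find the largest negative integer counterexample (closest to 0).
Testing negative integers from -1 downward:
x = -1: LHS = -2·(-1) - 3 = -1; -1 = 0 — FAILS  ← closest negative counterexample to 0

Answer: x = -1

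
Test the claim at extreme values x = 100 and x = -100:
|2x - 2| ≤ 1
x = 100: LHS = |2·100 - 2| = |198| = 198; 198 ≤ 1 — FAILS
x = -100: LHS = |2·(-100) - 2| = |-202| = 202; 202 ≤ 1 — FAILS

Answer: No, fails for both x = 100 and x = -100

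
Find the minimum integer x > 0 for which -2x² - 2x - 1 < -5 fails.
Testing positive integers:
x = 1: LHS = -2·1² - 2·1 - 1 = -5; -5 < -5 — FAILS  ← smallest positive counterexample

Answer: x = 1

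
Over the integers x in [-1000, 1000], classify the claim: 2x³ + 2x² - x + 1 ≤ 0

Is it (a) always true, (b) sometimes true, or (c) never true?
Holds at x = -2: LHS = 2·(-2)³ + 2·(-2)² - (-2) + 1 = -5; -5 ≤ 0 — holds
Fails at x = 0: LHS = 2·0³ + 2·0² - 0 + 1 = 1; 1 ≤ 0 — FAILS
It is satisfied by some integers in the range but not all.

Answer: Sometimes true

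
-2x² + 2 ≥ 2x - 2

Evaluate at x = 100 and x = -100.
x = 100: LHS = -2·100² + 2 = -19998, RHS = 2·100 - 2 = 198; -19998 ≥ 198 — FAILS
x = -100: LHS = -2·(-100)² + 2 = -19998, RHS = 2·(-100) - 2 = -202; -19998 ≥ -202 — FAILS

Answer: No, fails for both x = 100 and x = -100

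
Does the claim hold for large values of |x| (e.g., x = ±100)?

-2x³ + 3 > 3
x = 100: LHS = -2·100³ + 3 = -1999997; -1999997 > 3 — FAILS
x = -100: LHS = -2·(-100)³ + 3 = 2000003; 2000003 > 3 — holds

Answer: Partially: fails for x = 100, holds for x = -100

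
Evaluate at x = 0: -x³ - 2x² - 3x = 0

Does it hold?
x = 0: LHS = -0³ - 2·0² - 3·0 = 0; 0 = 0 — holds

The relation is satisfied at x = 0.

Answer: Yes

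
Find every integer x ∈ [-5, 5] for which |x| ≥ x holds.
Over all integers in [-5, 5], LHS − RHS is smallest at x = 0, where it equals 0:
x = 0: LHS = |0| = 0; 0 ≥ 0 — holds
At the ends of the range:
x = -5: LHS = |-5| = 5; 5 ≥ -5 — holds
x = 5: LHS = |5| = 5; 5 ≥ 5 — holds
Hence LHS − RHS is never negative, i.e. LHS ≥ RHS throughout, so the relation holds for every integer in [-5, 5].

Answer: All integers in [-5, 5]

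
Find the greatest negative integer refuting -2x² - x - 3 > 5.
Testing negative integers from -1 downward:
x = -1: LHS = -2·(-1)² - (-1) - 3 = -4; -4 > 5 — FAILS  ← closest negative counterexample to 0

Answer: x = -1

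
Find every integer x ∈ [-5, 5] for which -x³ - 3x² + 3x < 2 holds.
Holds for: {-3, -2, -1, 0, 1, 2, 3, 4, 5}
Fails for: {-5, -4}

Answer: {-3, -2, -1, 0, 1, 2, 3, 4, 5}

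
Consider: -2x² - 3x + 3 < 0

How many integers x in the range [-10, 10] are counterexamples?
Counterexamples in [-10, 10]: {-2, -1, 0}.

Counting them gives 3 values.

Answer: 3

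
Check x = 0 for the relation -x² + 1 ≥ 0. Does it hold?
x = 0: LHS = -0² + 1 = 1; 1 ≥ 0 — holds

The relation is satisfied at x = 0.

Answer: Yes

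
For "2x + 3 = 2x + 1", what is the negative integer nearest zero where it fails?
Testing negative integers from -1 downward:
x = -1: LHS = 2·(-1) + 3 = 1, RHS = 2·(-1) + 1 = -1; 1 = -1 — FAILS  ← closest negative counterexample to 0

Answer: x = -1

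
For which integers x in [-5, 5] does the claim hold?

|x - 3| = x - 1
Holds for: {2}
Fails for: {-5, -4, -3, -2, -1, 0, 1, 3, 4, 5}

Answer: {2}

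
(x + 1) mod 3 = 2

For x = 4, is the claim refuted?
Substitute x = 4 into the relation:
x = 4: LHS = (4 + 1) mod 3 = 5 mod 3 = 2; 2 = 2 — holds

The claim holds here, so x = 4 is not a counterexample. (A counterexample exists elsewhere, e.g. x = 0.)

Answer: No, x = 4 is not a counterexample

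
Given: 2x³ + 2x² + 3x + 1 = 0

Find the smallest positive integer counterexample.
Testing positive integers:
x = 1: LHS = 2·1³ + 2·1² + 3·1 + 1 = 8; 8 = 0 — FAILS  ← smallest positive counterexample

Answer: x = 1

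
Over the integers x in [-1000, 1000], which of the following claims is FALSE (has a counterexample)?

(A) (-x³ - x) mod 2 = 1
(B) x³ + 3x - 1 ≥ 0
(A) x = 0: LHS = (-0³ - 0) mod 2 = 0 mod 2 = 0; 0 = 1 — FAILS
(B) x = 0: LHS = 0³ + 3·0 - 1 = -1; -1 ≥ 0 — FAILS

Answer: Both A and B are false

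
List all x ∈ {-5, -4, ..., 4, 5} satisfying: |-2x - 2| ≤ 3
Holds for: {-2, -1, 0}
Fails for: {-5, -4, -3, 1, 2, 3, 4, 5}

Answer: {-2, -1, 0}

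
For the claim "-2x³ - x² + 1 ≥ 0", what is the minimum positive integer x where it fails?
Testing positive integers:
x = 1: LHS = -2·1³ - 1² + 1 = -2; -2 ≥ 0 — FAILS  ← smallest positive counterexample

Answer: x = 1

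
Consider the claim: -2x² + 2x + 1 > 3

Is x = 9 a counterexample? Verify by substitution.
Substitute x = 9 into the relation:
x = 9: LHS = -2·9² + 2·9 + 1 = -143; -143 > 3 — FAILS

Since the claim fails at x = 9, this value is a counterexample.

Answer: Yes, x = 9 is a counterexample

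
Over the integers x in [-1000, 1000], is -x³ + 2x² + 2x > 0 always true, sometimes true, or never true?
Holds at x = 1: LHS = -1³ + 2·1² + 2·1 = 3; 3 > 0 — holds
Fails at x = 0: LHS = -0³ + 2·0² + 2·0 = 0; 0 > 0 — FAILS
It is satisfied by some integers in the range but not all.

Answer: Sometimes true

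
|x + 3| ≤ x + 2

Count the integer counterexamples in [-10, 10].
Counterexamples in [-10, 10]: {-10, -9, -8, -7, -6, -5, -4, -3, -2, -1, 0, 1, 2, 3, 4, 5, 6, 7, 8, 9, 10}.

Counting them gives 21 values.

Answer: 21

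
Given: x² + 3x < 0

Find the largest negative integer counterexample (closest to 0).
Testing negative integers from -1 downward:
x = -1: LHS = (-1)² + 3·(-1) = -2; -2 < 0 — holds
x = -2: LHS = (-2)² + 3·(-2) = -2; -2 < 0 — holds
x = -3: LHS = (-3)² + 3·(-3) = 0; 0 < 0 — FAILS  ← closest negative counterexample to 0

Answer: x = -3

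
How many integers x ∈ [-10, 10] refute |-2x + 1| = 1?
Counterexamples in [-10, 10]: {-10, -9, -8, -7, -6, -5, -4, -3, -2, -1, 2, 3, 4, 5, 6, 7, 8, 9, 10}.

Counting them gives 19 values.

Answer: 19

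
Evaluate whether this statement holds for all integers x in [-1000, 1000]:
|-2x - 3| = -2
The claim fails at x = 0:
x = 0: LHS = |-2·0 - 3| = |-3| = 3; 3 = -2 — FAILS

Because a single integer refutes it, the statement is false.

Answer: False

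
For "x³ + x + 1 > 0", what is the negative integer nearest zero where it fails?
Testing negative integers from -1 downward:
x = -1: LHS = (-1)³ + (-1) + 1 = -1; -1 > 0 — FAILS  ← closest negative counterexample to 0

Answer: x = -1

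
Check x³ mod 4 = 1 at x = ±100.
x = 100: LHS = (100³) mod 4 = 1000000 mod 4 = 0; 0 = 1 — FAILS
x = -100: LHS = ((-100)³) mod 4 = (-1000000) mod 4 = 0; 0 = 1 — FAILS

Answer: No, fails for both x = 100 and x = -100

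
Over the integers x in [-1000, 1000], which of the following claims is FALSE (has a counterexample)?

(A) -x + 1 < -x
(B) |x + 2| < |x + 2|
(A) x = 0: LHS = -0 + 1 = 1, RHS = -0 = 0; 1 < 0 — FAILS
(B) x = 0: LHS = |0 + 2| = |2| = 2, RHS = |0 + 2| = |2| = 2; 2 < 2 — FAILS

Answer: Both A and B are false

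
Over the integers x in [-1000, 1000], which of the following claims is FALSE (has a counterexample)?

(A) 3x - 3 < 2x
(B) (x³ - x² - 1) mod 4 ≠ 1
(A) x = 3: LHS = 3·3 - 3 = 6, RHS = 2·3 = 6; 6 < 6 — FAILS
(B) x = -1: LHS = ((-1)³ - (-1)² - 1) mod 4 = (-3) mod 4 = 1; 1 ≠ 1 — FAILS

Answer: Both A and B are false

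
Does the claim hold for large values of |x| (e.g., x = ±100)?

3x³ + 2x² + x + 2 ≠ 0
x = 100: LHS = 3·100³ + 2·100² + 100 + 2 = 3020102; 3020102 ≠ 0 — holds
x = -100: LHS = 3·(-100)³ + 2·(-100)² + (-100) + 2 = -2980098; -2980098 ≠ 0 — holds

Answer: Yes, holds for both x = 100 and x = -100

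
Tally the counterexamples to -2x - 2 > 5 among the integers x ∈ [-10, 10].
Counterexamples in [-10, 10]: {-3, -2, -1, 0, 1, 2, 3, 4, 5, 6, 7, 8, 9, 10}.

Counting them gives 14 values.

Answer: 14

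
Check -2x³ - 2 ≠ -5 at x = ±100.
x = 100: LHS = -2·100³ - 2 = -2000002; -2000002 ≠ -5 — holds
x = -100: LHS = -2·(-100)³ - 2 = 1999998; 1999998 ≠ -5 — holds

Answer: Yes, holds for both x = 100 and x = -100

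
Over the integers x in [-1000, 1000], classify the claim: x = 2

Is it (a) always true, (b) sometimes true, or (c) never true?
Holds at x = 2: 2 = 2 — holds
Fails at x = 0: 0 = 2 — FAILS
It is satisfied by some integers in the range but not all.

Answer: Sometimes true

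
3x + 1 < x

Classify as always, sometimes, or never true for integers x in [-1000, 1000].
Holds at x = -1: LHS = 3·(-1) + 1 = -2; -2 < -1 — holds
Fails at x = 0: LHS = 3·0 + 1 = 1; 1 < 0 — FAILS
It is satisfied by some integers in the range but not all.

Answer: Sometimes true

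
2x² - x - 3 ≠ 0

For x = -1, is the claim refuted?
Substitute x = -1 into the relation:
x = -1: LHS = 2·(-1)² - (-1) - 3 = 0; 0 ≠ 0 — FAILS

Since the claim fails at x = -1, this value is a counterexample.

Answer: Yes, x = -1 is a counterexample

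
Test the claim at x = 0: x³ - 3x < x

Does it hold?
x = 0: LHS = 0³ - 3·0 = 0; 0 < 0 — FAILS

The relation fails at x = 0, so x = 0 is a counterexample.

Answer: No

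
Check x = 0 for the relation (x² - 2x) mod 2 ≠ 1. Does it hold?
x = 0: LHS = (0² - 2·0) mod 2 = 0 mod 2 = 0; 0 ≠ 1 — holds

The relation is satisfied at x = 0.

Answer: Yes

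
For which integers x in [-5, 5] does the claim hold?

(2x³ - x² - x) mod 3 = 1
Holds for: {-4, -1, 2, 5}
Fails for: {-5, -3, -2, 0, 1, 3, 4}

Answer: {-4, -1, 2, 5}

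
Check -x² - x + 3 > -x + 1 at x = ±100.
x = 100: LHS = -100² - 100 + 3 = -10097, RHS = -100 + 1 = -99; -10097 > -99 — FAILS
x = -100: LHS = -(-100)² - (-100) + 3 = -9897, RHS = -(-100) + 1 = 101; -9897 > 101 — FAILS

Answer: No, fails for both x = 100 and x = -100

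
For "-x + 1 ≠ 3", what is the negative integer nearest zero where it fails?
Testing negative integers from -1 downward:
x = -1: LHS = -(-1) + 1 = 2; 2 ≠ 3 — holds
x = -2: LHS = -(-2) + 1 = 3; 3 ≠ 3 — FAILS  ← closest negative counterexample to 0

Answer: x = -2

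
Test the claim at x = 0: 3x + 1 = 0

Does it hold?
x = 0: LHS = 3·0 + 1 = 1; 1 = 0 — FAILS

The relation fails at x = 0, so x = 0 is a counterexample.

Answer: No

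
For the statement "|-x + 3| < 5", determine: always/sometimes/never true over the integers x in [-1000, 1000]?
Holds at x = 0: LHS = |-0 + 3| = |3| = 3; 3 < 5 — holds
Fails at x = -2: LHS = |-(-2) + 3| = |5| = 5; 5 < 5 — FAILS
It is satisfied by some integers in the range but not all.

Answer: Sometimes true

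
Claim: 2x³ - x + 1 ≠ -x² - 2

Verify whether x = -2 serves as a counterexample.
Substitute x = -2 into the relation:
x = -2: LHS = 2·(-2)³ - (-2) + 1 = -13, RHS = -(-2)² - 2 = -6; -13 ≠ -6 — holds

The relation holds at x = -2, so it is not a counterexample.

Answer: No, x = -2 is not a counterexample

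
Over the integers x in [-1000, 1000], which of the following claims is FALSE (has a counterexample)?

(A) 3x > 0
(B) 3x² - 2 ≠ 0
(A) x = 0: LHS = 3·0 = 0; 0 > 0 — FAILS

(B) Track d = LHS − RHS over the integers in [-1000, 1000]. Equality would need d = 0, but d changes sign only between consecutive integers, jumping over 0:
x = -1: LHS = 3·(-1)² - 2 = 1; 1 ≠ 0 — holds  (d = 1)
x = 0: LHS = 3·0² - 2 = -2; -2 ≠ 0 — holds  (d = -2)
x = 0: LHS = 3·0² - 2 = -2; -2 ≠ 0 — holds  (d = -2)
x = 1: LHS = 3·1² - 2 = 1; 1 ≠ 0 — holds  (d = 1)
Away from these crossings d keeps a constant sign, and checking every integer in [-1000, 1000] confirms d ≠ 0 throughout. Hence the two sides are never equal, so the relation holds for every integer in [-1000, 1000].

Only (A) has a counterexample.

Answer: A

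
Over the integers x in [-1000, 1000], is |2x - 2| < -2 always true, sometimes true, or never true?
An absolute value is never negative, so the left side is ≥ 0 for every x, while the right side is -2. Tightest case in [-1000, 1000] is x = 1:
x = 1: LHS = |2·1 - 2| = |0| = 0; 0 < -2 — FAILS
Hence LHS − RHS is never negative, i.e. LHS ≥ RHS throughout, so the claimed relation (<) fails for every integer in [-1000, 1000].

No integer in the range satisfies it.

Answer: Never true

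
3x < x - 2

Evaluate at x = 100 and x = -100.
x = 100: LHS = 3·100 = 300, RHS = 100 - 2 = 98; 300 < 98 — FAILS
x = -100: LHS = 3·(-100) = -300, RHS = (-100) - 2 = -102; -300 < -102 — holds

Answer: Partially: fails for x = 100, holds for x = -100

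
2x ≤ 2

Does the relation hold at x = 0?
x = 0: LHS = 2·0 = 0; 0 ≤ 2 — holds

The relation is satisfied at x = 0.

Answer: Yes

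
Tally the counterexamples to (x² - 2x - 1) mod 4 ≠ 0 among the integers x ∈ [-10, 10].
For a polynomial with integer coefficients, its value mod 4 depends only on x mod 4, so it suffices to check one representative of each residue class, x = 0, 1, 2, 3:
x = 0: LHS = (0² - 2·0 - 1) mod 4 = (-1) mod 4 = 3; 3 ≠ 0 — holds
x = 1: LHS = (1² - 2·1 - 1) mod 4 = (-2) mod 4 = 2; 2 ≠ 0 — holds
x = 2: LHS = (2² - 2·2 - 1) mod 4 = (-1) mod 4 = 3; 3 ≠ 0 — holds
x = 3: LHS = (3² - 2·3 - 1) mod 4 = 2 mod 4 = 2; 2 ≠ 0 — holds
The relation holds in every residue class, so the relation holds for every integer in [-10, 10].

No counterexample appears in that range.

Answer: 0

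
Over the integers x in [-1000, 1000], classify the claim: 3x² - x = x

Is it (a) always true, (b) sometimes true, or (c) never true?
Holds at x = 0: LHS = 3·0² - 0 = 0; 0 = 0 — holds
Fails at x = 1: LHS = 3·1² - 1 = 2; 2 = 1 — FAILS
It is satisfied by some integers in the range but not all.

Answer: Sometimes true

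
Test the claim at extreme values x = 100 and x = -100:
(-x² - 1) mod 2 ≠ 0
x = 100: LHS = (-100² - 1) mod 2 = (-10001) mod 2 = 1; 1 ≠ 0 — holds
x = -100: LHS = (-(-100)² - 1) mod 2 = (-10001) mod 2 = 1; 1 ≠ 0 — holds

Answer: Yes, holds for both x = 100 and x = -100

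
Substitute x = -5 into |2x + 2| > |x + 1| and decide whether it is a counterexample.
Substitute x = -5 into the relation:
x = -5: LHS = |2·(-5) + 2| = |-8| = 8, RHS = |(-5) + 1| = |-4| = 4; 8 > 4 — holds

The claim holds here, so x = -5 is not a counterexample. (A counterexample exists elsewhere, e.g. x = -1.)

Answer: No, x = -5 is not a counterexample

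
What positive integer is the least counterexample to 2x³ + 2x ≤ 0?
Testing positive integers:
x = 1: LHS = 2·1³ + 2·1 = 4; 4 ≤ 0 — FAILS  ← smallest positive counterexample

Answer: x = 1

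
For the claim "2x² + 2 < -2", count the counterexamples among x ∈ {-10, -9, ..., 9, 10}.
Counterexamples in [-10, 10]: {-10, -9, -8, -7, -6, -5, -4, -3, -2, -1, 0, 1, 2, 3, 4, 5, 6, 7, 8, 9, 10}.

Counting them gives 21 values.

Answer: 21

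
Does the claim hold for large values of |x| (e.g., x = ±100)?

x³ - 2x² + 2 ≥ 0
x = 100: LHS = 100³ - 2·100² + 2 = 980002; 980002 ≥ 0 — holds
x = -100: LHS = (-100)³ - 2·(-100)² + 2 = -1019998; -1019998 ≥ 0 — FAILS

Answer: Partially: holds for x = 100, fails for x = -100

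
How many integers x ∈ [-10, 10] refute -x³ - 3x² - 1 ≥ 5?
Counterexamples in [-10, 10]: {-3, -2, -1, 0, 1, 2, 3, 4, 5, 6, 7, 8, 9, 10}.

Counting them gives 14 values.

Answer: 14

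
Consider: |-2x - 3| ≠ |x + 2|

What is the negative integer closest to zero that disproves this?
Testing negative integers from -1 downward:
x = -1: LHS = |-2·(-1) - 3| = |-1| = 1, RHS = |(-1) + 2| = |1| = 1; 1 ≠ 1 — FAILS  ← closest negative counterexample to 0

Answer: x = -1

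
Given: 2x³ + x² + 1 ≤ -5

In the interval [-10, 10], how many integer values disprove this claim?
Counterexamples in [-10, 10]: {-1, 0, 1, 2, 3, 4, 5, 6, 7, 8, 9, 10}.

Counting them gives 12 values.

Answer: 12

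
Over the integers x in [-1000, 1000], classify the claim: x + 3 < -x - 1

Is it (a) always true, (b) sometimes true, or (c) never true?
Holds at x = -3: LHS = (-3) + 3 = 0, RHS = -(-3) - 1 = 2; 0 < 2 — holds
Fails at x = 0: LHS = 0 + 3 = 3, RHS = -0 - 1 = -1; 3 < -1 — FAILS
It is satisfied by some integers in the range but not all.

Answer: Sometimes true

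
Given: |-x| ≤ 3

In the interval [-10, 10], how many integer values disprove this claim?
Counterexamples in [-10, 10]: {-10, -9, -8, -7, -6, -5, -4, 4, 5, 6, 7, 8, 9, 10}.

Counting them gives 14 values.

Answer: 14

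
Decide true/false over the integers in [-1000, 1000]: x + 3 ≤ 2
The claim fails at x = 0:
x = 0: LHS = 0 + 3 = 3; 3 ≤ 2 — FAILS

Because a single integer refutes it, the statement is false.

Answer: False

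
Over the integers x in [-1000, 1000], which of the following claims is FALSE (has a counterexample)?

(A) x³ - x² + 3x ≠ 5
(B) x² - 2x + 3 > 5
(A) Track d = LHS − RHS over the integers in [-1000, 1000]. Equality would need d = 0, but d changes sign only between consecutive integers, jumping over 0:
x = 1: LHS = 1³ - 1² + 3·1 = 3; 3 ≠ 5 — holds  (d = -2)
x = 2: LHS = 2³ - 2² + 3·2 = 10; 10 ≠ 5 — holds  (d = 5)
Away from these crossings d keeps a constant sign, and checking every integer in [-1000, 1000] confirms d ≠ 0 throughout. Hence the two sides are never equal, so the relation holds for every integer in [-1000, 1000].

(B) x = 0: LHS = 0² - 2·0 + 3 = 3; 3 > 5 — FAILS

Only (B) has a counterexample.

Answer: B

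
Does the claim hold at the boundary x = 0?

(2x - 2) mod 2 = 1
x = 0: LHS = (2·0 - 2) mod 2 = (-2) mod 2 = 0; 0 = 1 — FAILS

The relation fails at x = 0, so x = 0 is a counterexample.

Answer: No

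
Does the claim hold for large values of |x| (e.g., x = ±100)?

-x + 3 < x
x = 100: LHS = -100 + 3 = -97; -97 < 100 — holds
x = -100: LHS = -(-100) + 3 = 103; 103 < -100 — FAILS

Answer: Partially: holds for x = 100, fails for x = -100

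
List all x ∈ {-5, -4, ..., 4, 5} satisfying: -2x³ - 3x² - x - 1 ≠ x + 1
Track d = LHS − RHS over the integers in [-5, 5]. Equality would need d = 0, but d changes sign only between consecutive integers, jumping over 0:
x = -2: LHS = -2·(-2)³ - 3·(-2)² - (-2) - 1 = 5, RHS = (-2) + 1 = -1; 5 ≠ -1 — holds  (d = 6)
x = -1: LHS = -2·(-1)³ - 3·(-1)² - (-1) - 1 = -1, RHS = (-1) + 1 = 0; -1 ≠ 0 — holds  (d = -1)
Away from these crossings d keeps a constant sign, and checking every integer in [-5, 5] confirms d ≠ 0 throughout. Hence the two sides are never equal, so the relation holds for every integer in [-5, 5].

Answer: All integers in [-5, 5]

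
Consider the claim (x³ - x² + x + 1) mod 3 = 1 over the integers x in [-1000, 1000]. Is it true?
The claim fails at x = 1:
x = 1: LHS = (1³ - 1² + 1 + 1) mod 3 = 2 mod 3 = 2; 2 = 1 — FAILS

Because a single integer refutes it, the statement is false.

Answer: False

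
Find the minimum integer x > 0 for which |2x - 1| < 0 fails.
Testing positive integers:
x = 1: LHS = |2·1 - 1| = |1| = 1; 1 < 0 — FAILS  ← smallest positive counterexample

Answer: x = 1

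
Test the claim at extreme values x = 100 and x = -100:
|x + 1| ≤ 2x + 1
x = 100: LHS = |100 + 1| = |101| = 101, RHS = 2·100 + 1 = 201; 101 ≤ 201 — holds
x = -100: LHS = |(-100) + 1| = |-99| = 99, RHS = 2·(-100) + 1 = -199; 99 ≤ -199 — FAILS

Answer: Partially: holds for x = 100, fails for x = -100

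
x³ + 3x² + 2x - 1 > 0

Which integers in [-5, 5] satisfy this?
Holds for: {1, 2, 3, 4, 5}
Fails for: {-5, -4, -3, -2, -1, 0}

Answer: {1, 2, 3, 4, 5}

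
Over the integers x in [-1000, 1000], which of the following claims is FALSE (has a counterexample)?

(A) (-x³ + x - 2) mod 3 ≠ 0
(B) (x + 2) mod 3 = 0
(A) For a polynomial with integer coefficients, its value mod 3 depends only on x mod 3, so it suffices to check one representative of each residue class, x = 0, 1, 2:
x = 0: LHS = (-0³ + 0 - 2) mod 3 = (-2) mod 3 = 1; 1 ≠ 0 — holds
x = 1: LHS = (-1³ + 1 - 2) mod 3 = (-2) mod 3 = 1; 1 ≠ 0 — holds
x = 2: LHS = (-2³ + 2 - 2) mod 3 = (-8) mod 3 = 1; 1 ≠ 0 — holds
The relation holds in every residue class, so the relation holds for every integer in [-1000, 1000].

(B) x = 0: LHS = (0 + 2) mod 3 = 2 mod 3 = 2; 2 = 0 — FAILS

Only (B) has a counterexample.

Answer: B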